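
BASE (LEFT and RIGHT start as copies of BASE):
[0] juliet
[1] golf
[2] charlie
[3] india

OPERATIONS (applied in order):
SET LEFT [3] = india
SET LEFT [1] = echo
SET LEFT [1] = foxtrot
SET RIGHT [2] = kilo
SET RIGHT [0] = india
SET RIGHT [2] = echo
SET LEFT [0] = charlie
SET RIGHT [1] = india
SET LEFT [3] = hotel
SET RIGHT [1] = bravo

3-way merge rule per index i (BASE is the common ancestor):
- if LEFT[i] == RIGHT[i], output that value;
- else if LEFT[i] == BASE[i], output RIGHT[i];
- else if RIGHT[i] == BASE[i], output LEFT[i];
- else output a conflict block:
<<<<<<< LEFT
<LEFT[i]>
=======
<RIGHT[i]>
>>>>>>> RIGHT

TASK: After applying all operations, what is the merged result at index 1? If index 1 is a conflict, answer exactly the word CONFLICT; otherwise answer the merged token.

Final LEFT:  [charlie, foxtrot, charlie, hotel]
Final RIGHT: [india, bravo, echo, india]
i=0: BASE=juliet L=charlie R=india all differ -> CONFLICT
i=1: BASE=golf L=foxtrot R=bravo all differ -> CONFLICT
i=2: L=charlie=BASE, R=echo -> take RIGHT -> echo
i=3: L=hotel, R=india=BASE -> take LEFT -> hotel
Index 1 -> CONFLICT

Answer: CONFLICT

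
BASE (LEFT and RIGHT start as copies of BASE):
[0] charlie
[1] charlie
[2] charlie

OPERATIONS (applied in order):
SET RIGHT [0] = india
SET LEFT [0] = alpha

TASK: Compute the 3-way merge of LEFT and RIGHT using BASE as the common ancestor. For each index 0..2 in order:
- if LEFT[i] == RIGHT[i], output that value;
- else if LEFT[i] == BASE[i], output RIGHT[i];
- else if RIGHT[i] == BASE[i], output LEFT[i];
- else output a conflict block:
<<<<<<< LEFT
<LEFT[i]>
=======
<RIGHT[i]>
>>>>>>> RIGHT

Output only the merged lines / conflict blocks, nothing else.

Final LEFT:  [alpha, charlie, charlie]
Final RIGHT: [india, charlie, charlie]
i=0: BASE=charlie L=alpha R=india all differ -> CONFLICT
i=1: L=charlie R=charlie -> agree -> charlie
i=2: L=charlie R=charlie -> agree -> charlie

Answer: <<<<<<< LEFT
alpha
=======
india
>>>>>>> RIGHT
charlie
charlie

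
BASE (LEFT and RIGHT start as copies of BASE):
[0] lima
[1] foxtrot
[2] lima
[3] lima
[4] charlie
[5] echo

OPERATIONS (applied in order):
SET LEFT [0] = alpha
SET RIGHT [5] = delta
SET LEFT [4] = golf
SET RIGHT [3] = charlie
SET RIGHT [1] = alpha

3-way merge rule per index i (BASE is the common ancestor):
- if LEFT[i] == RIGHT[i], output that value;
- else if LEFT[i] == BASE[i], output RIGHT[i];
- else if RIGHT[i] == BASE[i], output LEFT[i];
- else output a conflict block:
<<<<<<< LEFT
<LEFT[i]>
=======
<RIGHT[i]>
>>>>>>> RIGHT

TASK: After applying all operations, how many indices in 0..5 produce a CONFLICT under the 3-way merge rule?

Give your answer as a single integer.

Final LEFT:  [alpha, foxtrot, lima, lima, golf, echo]
Final RIGHT: [lima, alpha, lima, charlie, charlie, delta]
i=0: L=alpha, R=lima=BASE -> take LEFT -> alpha
i=1: L=foxtrot=BASE, R=alpha -> take RIGHT -> alpha
i=2: L=lima R=lima -> agree -> lima
i=3: L=lima=BASE, R=charlie -> take RIGHT -> charlie
i=4: L=golf, R=charlie=BASE -> take LEFT -> golf
i=5: L=echo=BASE, R=delta -> take RIGHT -> delta
Conflict count: 0

Answer: 0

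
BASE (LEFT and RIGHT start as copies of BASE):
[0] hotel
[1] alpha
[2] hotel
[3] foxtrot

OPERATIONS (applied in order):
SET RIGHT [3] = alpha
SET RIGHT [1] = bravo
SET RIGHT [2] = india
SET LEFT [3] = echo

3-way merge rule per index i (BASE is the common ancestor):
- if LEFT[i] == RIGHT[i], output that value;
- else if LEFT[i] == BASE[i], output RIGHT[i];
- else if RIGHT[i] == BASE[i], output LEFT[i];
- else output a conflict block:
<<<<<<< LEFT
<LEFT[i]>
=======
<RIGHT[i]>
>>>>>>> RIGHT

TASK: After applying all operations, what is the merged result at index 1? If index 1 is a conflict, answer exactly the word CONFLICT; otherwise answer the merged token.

Answer: bravo

Derivation:
Final LEFT:  [hotel, alpha, hotel, echo]
Final RIGHT: [hotel, bravo, india, alpha]
i=0: L=hotel R=hotel -> agree -> hotel
i=1: L=alpha=BASE, R=bravo -> take RIGHT -> bravo
i=2: L=hotel=BASE, R=india -> take RIGHT -> india
i=3: BASE=foxtrot L=echo R=alpha all differ -> CONFLICT
Index 1 -> bravo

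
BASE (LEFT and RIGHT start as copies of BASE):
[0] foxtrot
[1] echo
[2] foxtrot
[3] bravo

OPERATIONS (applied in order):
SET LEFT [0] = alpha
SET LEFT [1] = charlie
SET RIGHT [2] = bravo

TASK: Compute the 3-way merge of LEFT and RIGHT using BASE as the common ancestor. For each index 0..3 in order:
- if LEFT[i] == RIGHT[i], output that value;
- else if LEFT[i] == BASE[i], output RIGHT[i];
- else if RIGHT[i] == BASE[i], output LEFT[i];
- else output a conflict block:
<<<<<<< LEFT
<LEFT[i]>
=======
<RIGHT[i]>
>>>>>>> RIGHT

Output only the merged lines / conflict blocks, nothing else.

Answer: alpha
charlie
bravo
bravo

Derivation:
Final LEFT:  [alpha, charlie, foxtrot, bravo]
Final RIGHT: [foxtrot, echo, bravo, bravo]
i=0: L=alpha, R=foxtrot=BASE -> take LEFT -> alpha
i=1: L=charlie, R=echo=BASE -> take LEFT -> charlie
i=2: L=foxtrot=BASE, R=bravo -> take RIGHT -> bravo
i=3: L=bravo R=bravo -> agree -> bravo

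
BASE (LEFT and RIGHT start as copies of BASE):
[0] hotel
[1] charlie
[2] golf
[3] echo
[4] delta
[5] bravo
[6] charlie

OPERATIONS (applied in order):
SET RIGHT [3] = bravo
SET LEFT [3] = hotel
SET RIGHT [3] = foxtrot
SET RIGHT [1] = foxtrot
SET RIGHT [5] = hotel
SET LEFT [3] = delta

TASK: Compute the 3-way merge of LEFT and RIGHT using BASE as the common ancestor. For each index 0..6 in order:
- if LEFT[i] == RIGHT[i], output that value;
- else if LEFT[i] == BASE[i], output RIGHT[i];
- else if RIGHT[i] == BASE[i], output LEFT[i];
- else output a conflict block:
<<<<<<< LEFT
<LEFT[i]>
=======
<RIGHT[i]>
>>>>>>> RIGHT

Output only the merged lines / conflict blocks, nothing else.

Final LEFT:  [hotel, charlie, golf, delta, delta, bravo, charlie]
Final RIGHT: [hotel, foxtrot, golf, foxtrot, delta, hotel, charlie]
i=0: L=hotel R=hotel -> agree -> hotel
i=1: L=charlie=BASE, R=foxtrot -> take RIGHT -> foxtrot
i=2: L=golf R=golf -> agree -> golf
i=3: BASE=echo L=delta R=foxtrot all differ -> CONFLICT
i=4: L=delta R=delta -> agree -> delta
i=5: L=bravo=BASE, R=hotel -> take RIGHT -> hotel
i=6: L=charlie R=charlie -> agree -> charlie

Answer: hotel
foxtrot
golf
<<<<<<< LEFT
delta
=======
foxtrot
>>>>>>> RIGHT
delta
hotel
charlie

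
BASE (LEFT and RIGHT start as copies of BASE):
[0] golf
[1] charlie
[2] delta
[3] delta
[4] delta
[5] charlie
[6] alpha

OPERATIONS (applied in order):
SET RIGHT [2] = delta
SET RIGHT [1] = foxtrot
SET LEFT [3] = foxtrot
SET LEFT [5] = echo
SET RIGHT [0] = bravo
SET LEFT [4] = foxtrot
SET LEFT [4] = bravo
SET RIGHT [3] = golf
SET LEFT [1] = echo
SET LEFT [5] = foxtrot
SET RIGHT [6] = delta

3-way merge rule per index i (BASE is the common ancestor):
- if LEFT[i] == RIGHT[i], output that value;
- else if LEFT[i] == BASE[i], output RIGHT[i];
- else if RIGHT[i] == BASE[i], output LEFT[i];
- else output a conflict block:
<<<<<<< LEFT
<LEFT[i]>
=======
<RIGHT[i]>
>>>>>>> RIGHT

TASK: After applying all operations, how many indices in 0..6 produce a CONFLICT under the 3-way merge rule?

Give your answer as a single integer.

Final LEFT:  [golf, echo, delta, foxtrot, bravo, foxtrot, alpha]
Final RIGHT: [bravo, foxtrot, delta, golf, delta, charlie, delta]
i=0: L=golf=BASE, R=bravo -> take RIGHT -> bravo
i=1: BASE=charlie L=echo R=foxtrot all differ -> CONFLICT
i=2: L=delta R=delta -> agree -> delta
i=3: BASE=delta L=foxtrot R=golf all differ -> CONFLICT
i=4: L=bravo, R=delta=BASE -> take LEFT -> bravo
i=5: L=foxtrot, R=charlie=BASE -> take LEFT -> foxtrot
i=6: L=alpha=BASE, R=delta -> take RIGHT -> delta
Conflict count: 2

Answer: 2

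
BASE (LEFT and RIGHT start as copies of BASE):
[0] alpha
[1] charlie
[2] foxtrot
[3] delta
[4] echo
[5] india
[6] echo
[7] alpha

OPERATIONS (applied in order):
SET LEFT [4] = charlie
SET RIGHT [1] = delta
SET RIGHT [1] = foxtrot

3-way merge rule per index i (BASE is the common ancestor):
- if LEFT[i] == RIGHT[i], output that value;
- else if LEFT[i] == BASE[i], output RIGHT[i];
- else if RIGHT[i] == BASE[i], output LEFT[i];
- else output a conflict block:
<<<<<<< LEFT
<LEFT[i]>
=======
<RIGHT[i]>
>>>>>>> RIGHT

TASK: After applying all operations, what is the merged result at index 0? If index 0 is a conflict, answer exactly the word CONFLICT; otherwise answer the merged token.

Final LEFT:  [alpha, charlie, foxtrot, delta, charlie, india, echo, alpha]
Final RIGHT: [alpha, foxtrot, foxtrot, delta, echo, india, echo, alpha]
i=0: L=alpha R=alpha -> agree -> alpha
i=1: L=charlie=BASE, R=foxtrot -> take RIGHT -> foxtrot
i=2: L=foxtrot R=foxtrot -> agree -> foxtrot
i=3: L=delta R=delta -> agree -> delta
i=4: L=charlie, R=echo=BASE -> take LEFT -> charlie
i=5: L=india R=india -> agree -> india
i=6: L=echo R=echo -> agree -> echo
i=7: L=alpha R=alpha -> agree -> alpha
Index 0 -> alpha

Answer: alpha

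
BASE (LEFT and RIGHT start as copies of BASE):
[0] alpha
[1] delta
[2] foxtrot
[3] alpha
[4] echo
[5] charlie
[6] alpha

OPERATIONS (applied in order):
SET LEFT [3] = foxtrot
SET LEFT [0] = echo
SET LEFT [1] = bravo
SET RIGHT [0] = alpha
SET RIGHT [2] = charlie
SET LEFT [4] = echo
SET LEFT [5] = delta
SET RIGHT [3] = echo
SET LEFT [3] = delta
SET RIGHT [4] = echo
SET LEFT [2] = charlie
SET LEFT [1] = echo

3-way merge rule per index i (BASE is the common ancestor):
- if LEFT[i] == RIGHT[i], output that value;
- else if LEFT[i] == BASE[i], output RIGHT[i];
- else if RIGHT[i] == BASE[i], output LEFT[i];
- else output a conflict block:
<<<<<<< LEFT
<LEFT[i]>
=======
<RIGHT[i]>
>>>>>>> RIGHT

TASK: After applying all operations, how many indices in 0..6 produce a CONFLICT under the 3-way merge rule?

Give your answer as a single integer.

Answer: 1

Derivation:
Final LEFT:  [echo, echo, charlie, delta, echo, delta, alpha]
Final RIGHT: [alpha, delta, charlie, echo, echo, charlie, alpha]
i=0: L=echo, R=alpha=BASE -> take LEFT -> echo
i=1: L=echo, R=delta=BASE -> take LEFT -> echo
i=2: L=charlie R=charlie -> agree -> charlie
i=3: BASE=alpha L=delta R=echo all differ -> CONFLICT
i=4: L=echo R=echo -> agree -> echo
i=5: L=delta, R=charlie=BASE -> take LEFT -> delta
i=6: L=alpha R=alpha -> agree -> alpha
Conflict count: 1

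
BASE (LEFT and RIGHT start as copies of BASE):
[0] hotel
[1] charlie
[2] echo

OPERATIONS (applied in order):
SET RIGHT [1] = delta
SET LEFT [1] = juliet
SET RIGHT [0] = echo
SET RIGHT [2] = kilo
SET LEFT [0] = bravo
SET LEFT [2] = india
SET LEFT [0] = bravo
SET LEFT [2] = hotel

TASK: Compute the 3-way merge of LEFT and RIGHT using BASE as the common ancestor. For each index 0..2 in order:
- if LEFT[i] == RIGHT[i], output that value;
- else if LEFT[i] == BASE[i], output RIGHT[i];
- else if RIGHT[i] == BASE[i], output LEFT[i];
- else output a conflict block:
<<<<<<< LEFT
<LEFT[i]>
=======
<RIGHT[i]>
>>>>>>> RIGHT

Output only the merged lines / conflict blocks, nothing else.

Answer: <<<<<<< LEFT
bravo
=======
echo
>>>>>>> RIGHT
<<<<<<< LEFT
juliet
=======
delta
>>>>>>> RIGHT
<<<<<<< LEFT
hotel
=======
kilo
>>>>>>> RIGHT

Derivation:
Final LEFT:  [bravo, juliet, hotel]
Final RIGHT: [echo, delta, kilo]
i=0: BASE=hotel L=bravo R=echo all differ -> CONFLICT
i=1: BASE=charlie L=juliet R=delta all differ -> CONFLICT
i=2: BASE=echo L=hotel R=kilo all differ -> CONFLICT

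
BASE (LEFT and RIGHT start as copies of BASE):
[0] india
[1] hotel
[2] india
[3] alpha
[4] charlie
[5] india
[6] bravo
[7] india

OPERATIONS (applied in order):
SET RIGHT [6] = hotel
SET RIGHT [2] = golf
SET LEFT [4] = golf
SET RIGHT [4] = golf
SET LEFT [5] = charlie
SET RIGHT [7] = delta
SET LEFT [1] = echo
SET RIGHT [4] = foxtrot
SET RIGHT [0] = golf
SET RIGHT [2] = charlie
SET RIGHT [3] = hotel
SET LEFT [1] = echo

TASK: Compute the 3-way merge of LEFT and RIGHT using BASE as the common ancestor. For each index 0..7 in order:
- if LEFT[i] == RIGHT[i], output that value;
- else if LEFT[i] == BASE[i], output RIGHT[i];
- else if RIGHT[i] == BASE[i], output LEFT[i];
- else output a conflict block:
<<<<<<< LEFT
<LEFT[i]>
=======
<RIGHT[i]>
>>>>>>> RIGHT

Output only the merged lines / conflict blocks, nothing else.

Final LEFT:  [india, echo, india, alpha, golf, charlie, bravo, india]
Final RIGHT: [golf, hotel, charlie, hotel, foxtrot, india, hotel, delta]
i=0: L=india=BASE, R=golf -> take RIGHT -> golf
i=1: L=echo, R=hotel=BASE -> take LEFT -> echo
i=2: L=india=BASE, R=charlie -> take RIGHT -> charlie
i=3: L=alpha=BASE, R=hotel -> take RIGHT -> hotel
i=4: BASE=charlie L=golf R=foxtrot all differ -> CONFLICT
i=5: L=charlie, R=india=BASE -> take LEFT -> charlie
i=6: L=bravo=BASE, R=hotel -> take RIGHT -> hotel
i=7: L=india=BASE, R=delta -> take RIGHT -> delta

Answer: golf
echo
charlie
hotel
<<<<<<< LEFT
golf
=======
foxtrot
>>>>>>> RIGHT
charlie
hotel
delta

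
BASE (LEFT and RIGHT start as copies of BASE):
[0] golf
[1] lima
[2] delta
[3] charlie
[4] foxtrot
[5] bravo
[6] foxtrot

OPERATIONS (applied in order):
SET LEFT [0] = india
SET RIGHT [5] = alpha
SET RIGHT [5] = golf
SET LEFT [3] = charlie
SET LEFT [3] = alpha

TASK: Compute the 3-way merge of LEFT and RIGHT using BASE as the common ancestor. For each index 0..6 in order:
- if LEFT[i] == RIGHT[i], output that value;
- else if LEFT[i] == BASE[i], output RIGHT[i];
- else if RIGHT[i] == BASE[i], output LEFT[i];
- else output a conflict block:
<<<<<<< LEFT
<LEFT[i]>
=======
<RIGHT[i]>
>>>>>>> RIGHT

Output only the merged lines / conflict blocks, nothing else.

Answer: india
lima
delta
alpha
foxtrot
golf
foxtrot

Derivation:
Final LEFT:  [india, lima, delta, alpha, foxtrot, bravo, foxtrot]
Final RIGHT: [golf, lima, delta, charlie, foxtrot, golf, foxtrot]
i=0: L=india, R=golf=BASE -> take LEFT -> india
i=1: L=lima R=lima -> agree -> lima
i=2: L=delta R=delta -> agree -> delta
i=3: L=alpha, R=charlie=BASE -> take LEFT -> alpha
i=4: L=foxtrot R=foxtrot -> agree -> foxtrot
i=5: L=bravo=BASE, R=golf -> take RIGHT -> golf
i=6: L=foxtrot R=foxtrot -> agree -> foxtrot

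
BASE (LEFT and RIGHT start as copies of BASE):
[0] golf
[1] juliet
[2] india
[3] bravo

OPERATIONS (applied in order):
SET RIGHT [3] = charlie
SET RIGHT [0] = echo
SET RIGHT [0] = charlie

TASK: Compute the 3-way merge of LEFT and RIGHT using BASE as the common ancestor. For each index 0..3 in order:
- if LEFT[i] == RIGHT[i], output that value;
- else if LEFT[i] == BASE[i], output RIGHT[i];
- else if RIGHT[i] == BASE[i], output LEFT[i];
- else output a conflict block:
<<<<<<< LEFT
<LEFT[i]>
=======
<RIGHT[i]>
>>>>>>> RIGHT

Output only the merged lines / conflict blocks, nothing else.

Answer: charlie
juliet
india
charlie

Derivation:
Final LEFT:  [golf, juliet, india, bravo]
Final RIGHT: [charlie, juliet, india, charlie]
i=0: L=golf=BASE, R=charlie -> take RIGHT -> charlie
i=1: L=juliet R=juliet -> agree -> juliet
i=2: L=india R=india -> agree -> india
i=3: L=bravo=BASE, R=charlie -> take RIGHT -> charlie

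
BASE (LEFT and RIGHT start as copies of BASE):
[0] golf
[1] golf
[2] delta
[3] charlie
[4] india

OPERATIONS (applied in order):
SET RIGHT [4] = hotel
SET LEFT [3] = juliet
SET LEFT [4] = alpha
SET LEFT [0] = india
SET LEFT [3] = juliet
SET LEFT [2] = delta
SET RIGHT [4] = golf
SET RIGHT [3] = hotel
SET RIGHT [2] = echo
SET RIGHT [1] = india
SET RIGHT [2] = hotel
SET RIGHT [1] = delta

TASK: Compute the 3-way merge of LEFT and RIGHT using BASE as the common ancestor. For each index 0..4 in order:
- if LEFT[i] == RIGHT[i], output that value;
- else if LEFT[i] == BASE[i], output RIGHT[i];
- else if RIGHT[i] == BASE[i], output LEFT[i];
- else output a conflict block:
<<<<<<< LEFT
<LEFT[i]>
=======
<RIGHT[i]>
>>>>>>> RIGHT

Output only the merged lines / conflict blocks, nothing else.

Answer: india
delta
hotel
<<<<<<< LEFT
juliet
=======
hotel
>>>>>>> RIGHT
<<<<<<< LEFT
alpha
=======
golf
>>>>>>> RIGHT

Derivation:
Final LEFT:  [india, golf, delta, juliet, alpha]
Final RIGHT: [golf, delta, hotel, hotel, golf]
i=0: L=india, R=golf=BASE -> take LEFT -> india
i=1: L=golf=BASE, R=delta -> take RIGHT -> delta
i=2: L=delta=BASE, R=hotel -> take RIGHT -> hotel
i=3: BASE=charlie L=juliet R=hotel all differ -> CONFLICT
i=4: BASE=india L=alpha R=golf all differ -> CONFLICT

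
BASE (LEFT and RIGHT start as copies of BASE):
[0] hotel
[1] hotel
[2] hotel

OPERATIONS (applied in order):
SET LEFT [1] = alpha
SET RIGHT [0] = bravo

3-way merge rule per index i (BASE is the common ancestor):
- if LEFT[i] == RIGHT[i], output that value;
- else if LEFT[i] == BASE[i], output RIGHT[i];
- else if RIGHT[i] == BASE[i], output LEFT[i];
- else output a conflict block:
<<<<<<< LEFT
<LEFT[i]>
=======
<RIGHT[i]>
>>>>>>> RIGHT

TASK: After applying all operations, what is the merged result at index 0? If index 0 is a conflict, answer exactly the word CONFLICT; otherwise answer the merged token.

Final LEFT:  [hotel, alpha, hotel]
Final RIGHT: [bravo, hotel, hotel]
i=0: L=hotel=BASE, R=bravo -> take RIGHT -> bravo
i=1: L=alpha, R=hotel=BASE -> take LEFT -> alpha
i=2: L=hotel R=hotel -> agree -> hotel
Index 0 -> bravo

Answer: bravo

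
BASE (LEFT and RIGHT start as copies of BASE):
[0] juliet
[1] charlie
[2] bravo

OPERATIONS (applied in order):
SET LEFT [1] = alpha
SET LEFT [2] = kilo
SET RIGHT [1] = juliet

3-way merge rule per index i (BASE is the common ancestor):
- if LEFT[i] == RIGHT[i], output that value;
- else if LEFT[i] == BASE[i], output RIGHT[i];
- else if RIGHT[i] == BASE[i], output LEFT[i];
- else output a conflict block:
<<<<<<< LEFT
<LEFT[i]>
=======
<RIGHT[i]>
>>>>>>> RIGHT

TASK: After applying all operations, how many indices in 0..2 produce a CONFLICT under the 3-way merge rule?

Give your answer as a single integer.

Final LEFT:  [juliet, alpha, kilo]
Final RIGHT: [juliet, juliet, bravo]
i=0: L=juliet R=juliet -> agree -> juliet
i=1: BASE=charlie L=alpha R=juliet all differ -> CONFLICT
i=2: L=kilo, R=bravo=BASE -> take LEFT -> kilo
Conflict count: 1

Answer: 1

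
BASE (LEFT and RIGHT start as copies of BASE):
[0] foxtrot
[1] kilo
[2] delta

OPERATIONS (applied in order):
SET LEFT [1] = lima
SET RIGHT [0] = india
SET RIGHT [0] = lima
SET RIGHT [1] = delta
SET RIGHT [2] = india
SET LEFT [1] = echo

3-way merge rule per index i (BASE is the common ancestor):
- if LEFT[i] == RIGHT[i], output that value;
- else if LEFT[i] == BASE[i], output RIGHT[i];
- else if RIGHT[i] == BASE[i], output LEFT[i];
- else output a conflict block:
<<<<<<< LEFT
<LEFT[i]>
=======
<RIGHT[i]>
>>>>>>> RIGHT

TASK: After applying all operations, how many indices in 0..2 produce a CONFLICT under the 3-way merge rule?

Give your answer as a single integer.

Answer: 1

Derivation:
Final LEFT:  [foxtrot, echo, delta]
Final RIGHT: [lima, delta, india]
i=0: L=foxtrot=BASE, R=lima -> take RIGHT -> lima
i=1: BASE=kilo L=echo R=delta all differ -> CONFLICT
i=2: L=delta=BASE, R=india -> take RIGHT -> india
Conflict count: 1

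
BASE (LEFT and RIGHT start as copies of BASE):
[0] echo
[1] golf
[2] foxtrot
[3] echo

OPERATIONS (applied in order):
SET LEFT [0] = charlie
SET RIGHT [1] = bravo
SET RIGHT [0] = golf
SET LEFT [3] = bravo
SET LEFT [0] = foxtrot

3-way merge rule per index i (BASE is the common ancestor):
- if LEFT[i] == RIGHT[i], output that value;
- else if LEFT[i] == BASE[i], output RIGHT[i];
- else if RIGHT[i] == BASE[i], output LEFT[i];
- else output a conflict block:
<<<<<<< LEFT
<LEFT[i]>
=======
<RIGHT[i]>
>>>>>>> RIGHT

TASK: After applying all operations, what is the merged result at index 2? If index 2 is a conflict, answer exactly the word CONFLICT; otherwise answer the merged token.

Final LEFT:  [foxtrot, golf, foxtrot, bravo]
Final RIGHT: [golf, bravo, foxtrot, echo]
i=0: BASE=echo L=foxtrot R=golf all differ -> CONFLICT
i=1: L=golf=BASE, R=bravo -> take RIGHT -> bravo
i=2: L=foxtrot R=foxtrot -> agree -> foxtrot
i=3: L=bravo, R=echo=BASE -> take LEFT -> bravo
Index 2 -> foxtrot

Answer: foxtrot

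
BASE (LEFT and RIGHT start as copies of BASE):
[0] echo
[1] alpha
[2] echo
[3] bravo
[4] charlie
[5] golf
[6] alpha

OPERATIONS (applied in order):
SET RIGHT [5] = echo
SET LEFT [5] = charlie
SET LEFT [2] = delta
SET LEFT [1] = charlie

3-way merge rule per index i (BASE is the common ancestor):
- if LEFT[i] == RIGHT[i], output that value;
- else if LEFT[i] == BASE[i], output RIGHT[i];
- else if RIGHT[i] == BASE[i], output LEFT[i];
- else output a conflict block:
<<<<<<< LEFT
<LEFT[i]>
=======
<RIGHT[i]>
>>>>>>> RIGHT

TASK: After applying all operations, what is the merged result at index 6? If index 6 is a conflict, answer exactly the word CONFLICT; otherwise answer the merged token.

Final LEFT:  [echo, charlie, delta, bravo, charlie, charlie, alpha]
Final RIGHT: [echo, alpha, echo, bravo, charlie, echo, alpha]
i=0: L=echo R=echo -> agree -> echo
i=1: L=charlie, R=alpha=BASE -> take LEFT -> charlie
i=2: L=delta, R=echo=BASE -> take LEFT -> delta
i=3: L=bravo R=bravo -> agree -> bravo
i=4: L=charlie R=charlie -> agree -> charlie
i=5: BASE=golf L=charlie R=echo all differ -> CONFLICT
i=6: L=alpha R=alpha -> agree -> alpha
Index 6 -> alpha

Answer: alpha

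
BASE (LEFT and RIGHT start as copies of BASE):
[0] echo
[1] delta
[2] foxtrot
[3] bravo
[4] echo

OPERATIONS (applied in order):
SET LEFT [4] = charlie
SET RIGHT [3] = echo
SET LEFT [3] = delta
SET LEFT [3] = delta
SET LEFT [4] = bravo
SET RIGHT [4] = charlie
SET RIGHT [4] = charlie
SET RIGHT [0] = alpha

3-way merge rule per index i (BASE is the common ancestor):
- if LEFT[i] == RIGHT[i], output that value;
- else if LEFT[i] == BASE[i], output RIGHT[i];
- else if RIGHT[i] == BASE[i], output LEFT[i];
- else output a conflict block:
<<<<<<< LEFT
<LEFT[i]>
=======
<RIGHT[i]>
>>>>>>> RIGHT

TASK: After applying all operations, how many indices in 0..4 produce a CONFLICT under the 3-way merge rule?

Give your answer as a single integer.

Final LEFT:  [echo, delta, foxtrot, delta, bravo]
Final RIGHT: [alpha, delta, foxtrot, echo, charlie]
i=0: L=echo=BASE, R=alpha -> take RIGHT -> alpha
i=1: L=delta R=delta -> agree -> delta
i=2: L=foxtrot R=foxtrot -> agree -> foxtrot
i=3: BASE=bravo L=delta R=echo all differ -> CONFLICT
i=4: BASE=echo L=bravo R=charlie all differ -> CONFLICT
Conflict count: 2

Answer: 2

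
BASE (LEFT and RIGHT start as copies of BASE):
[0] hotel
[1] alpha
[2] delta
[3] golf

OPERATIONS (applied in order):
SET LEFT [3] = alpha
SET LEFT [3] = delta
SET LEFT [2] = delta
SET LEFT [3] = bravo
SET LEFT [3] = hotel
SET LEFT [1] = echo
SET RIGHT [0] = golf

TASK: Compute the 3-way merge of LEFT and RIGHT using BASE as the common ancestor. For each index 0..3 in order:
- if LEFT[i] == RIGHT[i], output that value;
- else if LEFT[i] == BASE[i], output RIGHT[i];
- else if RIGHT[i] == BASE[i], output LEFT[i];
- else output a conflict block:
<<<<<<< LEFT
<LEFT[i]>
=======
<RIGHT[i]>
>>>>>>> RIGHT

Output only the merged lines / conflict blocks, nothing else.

Answer: golf
echo
delta
hotel

Derivation:
Final LEFT:  [hotel, echo, delta, hotel]
Final RIGHT: [golf, alpha, delta, golf]
i=0: L=hotel=BASE, R=golf -> take RIGHT -> golf
i=1: L=echo, R=alpha=BASE -> take LEFT -> echo
i=2: L=delta R=delta -> agree -> delta
i=3: L=hotel, R=golf=BASE -> take LEFT -> hotel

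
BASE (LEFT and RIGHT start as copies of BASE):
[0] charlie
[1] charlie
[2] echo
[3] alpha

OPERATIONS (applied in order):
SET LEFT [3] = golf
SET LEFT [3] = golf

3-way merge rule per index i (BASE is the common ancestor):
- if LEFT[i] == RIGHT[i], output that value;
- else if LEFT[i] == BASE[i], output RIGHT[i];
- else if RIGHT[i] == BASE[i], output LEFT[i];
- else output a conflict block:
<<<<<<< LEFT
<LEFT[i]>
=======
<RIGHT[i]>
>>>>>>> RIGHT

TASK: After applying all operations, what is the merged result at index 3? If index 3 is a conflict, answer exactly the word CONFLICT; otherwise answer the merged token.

Answer: golf

Derivation:
Final LEFT:  [charlie, charlie, echo, golf]
Final RIGHT: [charlie, charlie, echo, alpha]
i=0: L=charlie R=charlie -> agree -> charlie
i=1: L=charlie R=charlie -> agree -> charlie
i=2: L=echo R=echo -> agree -> echo
i=3: L=golf, R=alpha=BASE -> take LEFT -> golf
Index 3 -> golf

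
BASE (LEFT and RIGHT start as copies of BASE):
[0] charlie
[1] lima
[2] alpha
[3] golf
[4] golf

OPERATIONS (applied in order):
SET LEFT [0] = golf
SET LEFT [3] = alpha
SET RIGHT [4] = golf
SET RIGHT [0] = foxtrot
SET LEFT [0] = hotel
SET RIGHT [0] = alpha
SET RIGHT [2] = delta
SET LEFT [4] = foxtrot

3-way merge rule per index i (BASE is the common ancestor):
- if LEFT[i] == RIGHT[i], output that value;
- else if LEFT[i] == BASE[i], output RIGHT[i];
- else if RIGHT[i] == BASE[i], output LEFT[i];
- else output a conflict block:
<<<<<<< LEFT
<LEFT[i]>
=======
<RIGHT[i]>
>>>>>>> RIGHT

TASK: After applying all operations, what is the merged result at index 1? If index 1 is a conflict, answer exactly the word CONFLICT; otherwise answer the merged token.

Answer: lima

Derivation:
Final LEFT:  [hotel, lima, alpha, alpha, foxtrot]
Final RIGHT: [alpha, lima, delta, golf, golf]
i=0: BASE=charlie L=hotel R=alpha all differ -> CONFLICT
i=1: L=lima R=lima -> agree -> lima
i=2: L=alpha=BASE, R=delta -> take RIGHT -> delta
i=3: L=alpha, R=golf=BASE -> take LEFT -> alpha
i=4: L=foxtrot, R=golf=BASE -> take LEFT -> foxtrot
Index 1 -> lima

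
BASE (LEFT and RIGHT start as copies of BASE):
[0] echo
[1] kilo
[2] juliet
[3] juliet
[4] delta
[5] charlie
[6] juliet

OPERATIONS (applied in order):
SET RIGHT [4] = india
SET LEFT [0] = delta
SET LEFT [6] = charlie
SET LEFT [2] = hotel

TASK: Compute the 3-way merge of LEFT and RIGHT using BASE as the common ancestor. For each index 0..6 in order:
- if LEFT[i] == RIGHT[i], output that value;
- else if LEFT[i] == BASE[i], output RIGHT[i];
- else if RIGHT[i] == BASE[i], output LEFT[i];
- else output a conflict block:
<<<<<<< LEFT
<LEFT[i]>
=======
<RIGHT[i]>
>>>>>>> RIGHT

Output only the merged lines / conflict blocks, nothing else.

Answer: delta
kilo
hotel
juliet
india
charlie
charlie

Derivation:
Final LEFT:  [delta, kilo, hotel, juliet, delta, charlie, charlie]
Final RIGHT: [echo, kilo, juliet, juliet, india, charlie, juliet]
i=0: L=delta, R=echo=BASE -> take LEFT -> delta
i=1: L=kilo R=kilo -> agree -> kilo
i=2: L=hotel, R=juliet=BASE -> take LEFT -> hotel
i=3: L=juliet R=juliet -> agree -> juliet
i=4: L=delta=BASE, R=india -> take RIGHT -> india
i=5: L=charlie R=charlie -> agree -> charlie
i=6: L=charlie, R=juliet=BASE -> take LEFT -> charlie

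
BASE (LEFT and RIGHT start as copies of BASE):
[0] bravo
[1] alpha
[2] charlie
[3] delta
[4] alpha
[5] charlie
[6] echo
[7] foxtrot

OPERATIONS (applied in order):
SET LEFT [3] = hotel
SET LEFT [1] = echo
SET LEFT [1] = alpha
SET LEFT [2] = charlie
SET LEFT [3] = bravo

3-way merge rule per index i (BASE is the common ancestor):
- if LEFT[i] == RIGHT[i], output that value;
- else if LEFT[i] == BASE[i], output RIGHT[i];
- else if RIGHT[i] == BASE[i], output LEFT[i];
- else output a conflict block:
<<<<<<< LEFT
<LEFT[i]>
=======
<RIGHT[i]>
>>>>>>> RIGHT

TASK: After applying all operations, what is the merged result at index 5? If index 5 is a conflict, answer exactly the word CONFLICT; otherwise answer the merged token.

Answer: charlie

Derivation:
Final LEFT:  [bravo, alpha, charlie, bravo, alpha, charlie, echo, foxtrot]
Final RIGHT: [bravo, alpha, charlie, delta, alpha, charlie, echo, foxtrot]
i=0: L=bravo R=bravo -> agree -> bravo
i=1: L=alpha R=alpha -> agree -> alpha
i=2: L=charlie R=charlie -> agree -> charlie
i=3: L=bravo, R=delta=BASE -> take LEFT -> bravo
i=4: L=alpha R=alpha -> agree -> alpha
i=5: L=charlie R=charlie -> agree -> charlie
i=6: L=echo R=echo -> agree -> echo
i=7: L=foxtrot R=foxtrot -> agree -> foxtrot
Index 5 -> charlie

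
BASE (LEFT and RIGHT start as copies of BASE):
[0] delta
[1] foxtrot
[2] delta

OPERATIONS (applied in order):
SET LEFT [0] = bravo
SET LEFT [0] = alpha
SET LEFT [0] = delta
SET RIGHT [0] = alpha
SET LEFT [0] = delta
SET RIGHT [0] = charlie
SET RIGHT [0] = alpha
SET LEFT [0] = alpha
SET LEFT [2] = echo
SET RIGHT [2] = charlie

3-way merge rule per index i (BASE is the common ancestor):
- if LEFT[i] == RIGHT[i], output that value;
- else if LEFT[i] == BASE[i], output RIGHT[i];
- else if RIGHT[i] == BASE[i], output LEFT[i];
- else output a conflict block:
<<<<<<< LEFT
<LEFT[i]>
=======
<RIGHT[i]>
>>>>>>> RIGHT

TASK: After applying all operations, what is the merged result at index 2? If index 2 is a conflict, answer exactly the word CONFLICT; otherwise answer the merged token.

Final LEFT:  [alpha, foxtrot, echo]
Final RIGHT: [alpha, foxtrot, charlie]
i=0: L=alpha R=alpha -> agree -> alpha
i=1: L=foxtrot R=foxtrot -> agree -> foxtrot
i=2: BASE=delta L=echo R=charlie all differ -> CONFLICT
Index 2 -> CONFLICT

Answer: CONFLICT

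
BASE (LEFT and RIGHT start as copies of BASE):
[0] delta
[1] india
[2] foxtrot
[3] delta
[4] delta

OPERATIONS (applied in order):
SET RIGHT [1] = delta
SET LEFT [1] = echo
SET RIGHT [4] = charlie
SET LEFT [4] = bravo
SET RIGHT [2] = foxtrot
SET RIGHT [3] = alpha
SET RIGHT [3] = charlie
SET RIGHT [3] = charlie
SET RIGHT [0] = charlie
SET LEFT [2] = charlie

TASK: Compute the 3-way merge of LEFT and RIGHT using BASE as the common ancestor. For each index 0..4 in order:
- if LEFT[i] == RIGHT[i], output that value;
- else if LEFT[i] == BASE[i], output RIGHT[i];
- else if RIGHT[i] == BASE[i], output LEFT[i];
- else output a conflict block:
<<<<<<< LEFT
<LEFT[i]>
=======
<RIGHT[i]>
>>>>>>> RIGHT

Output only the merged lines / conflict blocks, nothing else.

Final LEFT:  [delta, echo, charlie, delta, bravo]
Final RIGHT: [charlie, delta, foxtrot, charlie, charlie]
i=0: L=delta=BASE, R=charlie -> take RIGHT -> charlie
i=1: BASE=india L=echo R=delta all differ -> CONFLICT
i=2: L=charlie, R=foxtrot=BASE -> take LEFT -> charlie
i=3: L=delta=BASE, R=charlie -> take RIGHT -> charlie
i=4: BASE=delta L=bravo R=charlie all differ -> CONFLICT

Answer: charlie
<<<<<<< LEFT
echo
=======
delta
>>>>>>> RIGHT
charlie
charlie
<<<<<<< LEFT
bravo
=======
charlie
>>>>>>> RIGHT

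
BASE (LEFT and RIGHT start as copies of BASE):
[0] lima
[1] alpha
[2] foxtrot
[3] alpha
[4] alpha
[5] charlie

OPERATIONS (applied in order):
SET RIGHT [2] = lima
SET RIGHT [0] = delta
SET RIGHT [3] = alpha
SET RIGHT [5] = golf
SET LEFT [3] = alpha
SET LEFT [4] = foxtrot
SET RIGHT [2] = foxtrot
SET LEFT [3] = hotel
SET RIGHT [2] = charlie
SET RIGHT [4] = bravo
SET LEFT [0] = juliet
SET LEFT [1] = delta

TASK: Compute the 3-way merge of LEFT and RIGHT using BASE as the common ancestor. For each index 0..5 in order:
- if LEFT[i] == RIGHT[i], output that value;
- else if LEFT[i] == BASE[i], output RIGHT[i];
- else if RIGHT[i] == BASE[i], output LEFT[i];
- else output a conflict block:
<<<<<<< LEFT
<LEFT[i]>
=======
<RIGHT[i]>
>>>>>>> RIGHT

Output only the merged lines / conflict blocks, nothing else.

Final LEFT:  [juliet, delta, foxtrot, hotel, foxtrot, charlie]
Final RIGHT: [delta, alpha, charlie, alpha, bravo, golf]
i=0: BASE=lima L=juliet R=delta all differ -> CONFLICT
i=1: L=delta, R=alpha=BASE -> take LEFT -> delta
i=2: L=foxtrot=BASE, R=charlie -> take RIGHT -> charlie
i=3: L=hotel, R=alpha=BASE -> take LEFT -> hotel
i=4: BASE=alpha L=foxtrot R=bravo all differ -> CONFLICT
i=5: L=charlie=BASE, R=golf -> take RIGHT -> golf

Answer: <<<<<<< LEFT
juliet
=======
delta
>>>>>>> RIGHT
delta
charlie
hotel
<<<<<<< LEFT
foxtrot
=======
bravo
>>>>>>> RIGHT
golf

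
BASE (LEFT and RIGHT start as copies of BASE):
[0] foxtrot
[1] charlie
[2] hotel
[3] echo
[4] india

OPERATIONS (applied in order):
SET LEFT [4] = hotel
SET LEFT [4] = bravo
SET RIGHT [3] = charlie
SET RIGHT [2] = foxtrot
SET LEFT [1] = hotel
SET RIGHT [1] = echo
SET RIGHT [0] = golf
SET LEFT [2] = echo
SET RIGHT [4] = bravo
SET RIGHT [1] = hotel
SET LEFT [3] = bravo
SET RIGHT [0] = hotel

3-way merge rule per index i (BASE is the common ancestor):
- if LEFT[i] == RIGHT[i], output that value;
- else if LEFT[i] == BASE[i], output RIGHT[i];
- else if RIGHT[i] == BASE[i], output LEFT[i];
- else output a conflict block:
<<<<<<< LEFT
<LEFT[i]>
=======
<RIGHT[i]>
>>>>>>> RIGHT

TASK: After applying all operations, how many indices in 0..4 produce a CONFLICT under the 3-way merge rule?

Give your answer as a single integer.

Final LEFT:  [foxtrot, hotel, echo, bravo, bravo]
Final RIGHT: [hotel, hotel, foxtrot, charlie, bravo]
i=0: L=foxtrot=BASE, R=hotel -> take RIGHT -> hotel
i=1: L=hotel R=hotel -> agree -> hotel
i=2: BASE=hotel L=echo R=foxtrot all differ -> CONFLICT
i=3: BASE=echo L=bravo R=charlie all differ -> CONFLICT
i=4: L=bravo R=bravo -> agree -> bravo
Conflict count: 2

Answer: 2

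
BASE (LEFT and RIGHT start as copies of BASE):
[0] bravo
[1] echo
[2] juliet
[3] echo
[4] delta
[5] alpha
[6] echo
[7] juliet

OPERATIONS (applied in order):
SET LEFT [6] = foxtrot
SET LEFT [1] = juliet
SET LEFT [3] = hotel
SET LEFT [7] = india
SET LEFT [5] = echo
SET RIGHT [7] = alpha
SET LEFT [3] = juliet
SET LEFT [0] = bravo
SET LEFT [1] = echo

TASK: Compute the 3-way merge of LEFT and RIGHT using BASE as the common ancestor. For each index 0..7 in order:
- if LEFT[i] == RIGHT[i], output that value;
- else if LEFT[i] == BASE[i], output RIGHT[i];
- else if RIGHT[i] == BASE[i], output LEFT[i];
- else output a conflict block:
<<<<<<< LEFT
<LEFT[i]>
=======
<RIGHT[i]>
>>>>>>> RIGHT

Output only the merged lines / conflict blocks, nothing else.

Answer: bravo
echo
juliet
juliet
delta
echo
foxtrot
<<<<<<< LEFT
india
=======
alpha
>>>>>>> RIGHT

Derivation:
Final LEFT:  [bravo, echo, juliet, juliet, delta, echo, foxtrot, india]
Final RIGHT: [bravo, echo, juliet, echo, delta, alpha, echo, alpha]
i=0: L=bravo R=bravo -> agree -> bravo
i=1: L=echo R=echo -> agree -> echo
i=2: L=juliet R=juliet -> agree -> juliet
i=3: L=juliet, R=echo=BASE -> take LEFT -> juliet
i=4: L=delta R=delta -> agree -> delta
i=5: L=echo, R=alpha=BASE -> take LEFT -> echo
i=6: L=foxtrot, R=echo=BASE -> take LEFT -> foxtrot
i=7: BASE=juliet L=india R=alpha all differ -> CONFLICT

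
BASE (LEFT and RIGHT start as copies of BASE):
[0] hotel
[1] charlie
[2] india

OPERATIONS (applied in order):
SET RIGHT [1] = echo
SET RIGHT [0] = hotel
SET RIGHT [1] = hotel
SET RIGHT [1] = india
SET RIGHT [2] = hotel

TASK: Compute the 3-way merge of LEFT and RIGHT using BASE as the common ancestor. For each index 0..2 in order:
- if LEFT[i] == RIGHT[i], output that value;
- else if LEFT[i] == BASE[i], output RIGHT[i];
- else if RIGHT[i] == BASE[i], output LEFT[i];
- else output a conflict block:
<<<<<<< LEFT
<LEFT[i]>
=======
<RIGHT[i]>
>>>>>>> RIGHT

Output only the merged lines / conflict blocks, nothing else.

Final LEFT:  [hotel, charlie, india]
Final RIGHT: [hotel, india, hotel]
i=0: L=hotel R=hotel -> agree -> hotel
i=1: L=charlie=BASE, R=india -> take RIGHT -> india
i=2: L=india=BASE, R=hotel -> take RIGHT -> hotel

Answer: hotel
india
hotel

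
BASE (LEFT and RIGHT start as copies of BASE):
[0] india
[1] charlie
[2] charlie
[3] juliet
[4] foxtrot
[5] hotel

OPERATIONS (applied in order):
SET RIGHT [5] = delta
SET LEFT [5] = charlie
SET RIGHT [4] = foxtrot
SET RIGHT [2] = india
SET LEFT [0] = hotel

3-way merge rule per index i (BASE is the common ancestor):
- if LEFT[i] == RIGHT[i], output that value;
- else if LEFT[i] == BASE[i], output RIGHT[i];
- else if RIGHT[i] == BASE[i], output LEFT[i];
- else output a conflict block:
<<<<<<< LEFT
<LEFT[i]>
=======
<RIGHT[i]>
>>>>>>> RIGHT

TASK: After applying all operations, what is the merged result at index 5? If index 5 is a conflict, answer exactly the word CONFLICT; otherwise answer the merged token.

Final LEFT:  [hotel, charlie, charlie, juliet, foxtrot, charlie]
Final RIGHT: [india, charlie, india, juliet, foxtrot, delta]
i=0: L=hotel, R=india=BASE -> take LEFT -> hotel
i=1: L=charlie R=charlie -> agree -> charlie
i=2: L=charlie=BASE, R=india -> take RIGHT -> india
i=3: L=juliet R=juliet -> agree -> juliet
i=4: L=foxtrot R=foxtrot -> agree -> foxtrot
i=5: BASE=hotel L=charlie R=delta all differ -> CONFLICT
Index 5 -> CONFLICT

Answer: CONFLICT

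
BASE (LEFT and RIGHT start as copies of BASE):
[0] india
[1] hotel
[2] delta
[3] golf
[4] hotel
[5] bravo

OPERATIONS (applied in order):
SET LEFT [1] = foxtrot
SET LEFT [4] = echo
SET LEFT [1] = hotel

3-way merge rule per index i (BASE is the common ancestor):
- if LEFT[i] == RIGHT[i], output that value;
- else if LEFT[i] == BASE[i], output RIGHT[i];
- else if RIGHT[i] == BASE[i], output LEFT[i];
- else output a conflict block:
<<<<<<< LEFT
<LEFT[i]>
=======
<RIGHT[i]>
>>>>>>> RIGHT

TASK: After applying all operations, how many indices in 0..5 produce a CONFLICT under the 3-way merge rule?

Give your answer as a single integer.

Answer: 0

Derivation:
Final LEFT:  [india, hotel, delta, golf, echo, bravo]
Final RIGHT: [india, hotel, delta, golf, hotel, bravo]
i=0: L=india R=india -> agree -> india
i=1: L=hotel R=hotel -> agree -> hotel
i=2: L=delta R=delta -> agree -> delta
i=3: L=golf R=golf -> agree -> golf
i=4: L=echo, R=hotel=BASE -> take LEFT -> echo
i=5: L=bravo R=bravo -> agree -> bravo
Conflict count: 0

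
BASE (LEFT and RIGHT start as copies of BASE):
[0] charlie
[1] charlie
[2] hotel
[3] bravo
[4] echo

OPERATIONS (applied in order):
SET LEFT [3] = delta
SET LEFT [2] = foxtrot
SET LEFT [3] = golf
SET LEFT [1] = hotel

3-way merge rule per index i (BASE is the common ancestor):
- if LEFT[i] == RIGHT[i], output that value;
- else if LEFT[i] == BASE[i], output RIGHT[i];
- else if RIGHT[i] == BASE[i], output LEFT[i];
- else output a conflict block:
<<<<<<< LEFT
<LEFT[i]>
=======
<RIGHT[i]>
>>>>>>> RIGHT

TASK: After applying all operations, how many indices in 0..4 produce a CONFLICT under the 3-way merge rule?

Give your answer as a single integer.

Final LEFT:  [charlie, hotel, foxtrot, golf, echo]
Final RIGHT: [charlie, charlie, hotel, bravo, echo]
i=0: L=charlie R=charlie -> agree -> charlie
i=1: L=hotel, R=charlie=BASE -> take LEFT -> hotel
i=2: L=foxtrot, R=hotel=BASE -> take LEFT -> foxtrot
i=3: L=golf, R=bravo=BASE -> take LEFT -> golf
i=4: L=echo R=echo -> agree -> echo
Conflict count: 0

Answer: 0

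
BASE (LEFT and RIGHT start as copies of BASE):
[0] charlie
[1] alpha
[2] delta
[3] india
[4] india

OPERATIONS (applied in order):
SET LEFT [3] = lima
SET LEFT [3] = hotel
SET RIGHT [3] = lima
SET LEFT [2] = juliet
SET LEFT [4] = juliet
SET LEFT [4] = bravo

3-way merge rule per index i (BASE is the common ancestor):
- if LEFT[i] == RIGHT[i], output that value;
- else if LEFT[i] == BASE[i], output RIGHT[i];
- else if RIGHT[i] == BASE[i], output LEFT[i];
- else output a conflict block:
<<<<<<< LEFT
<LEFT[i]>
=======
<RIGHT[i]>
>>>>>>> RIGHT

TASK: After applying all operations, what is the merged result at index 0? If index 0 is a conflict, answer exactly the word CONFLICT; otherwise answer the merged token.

Final LEFT:  [charlie, alpha, juliet, hotel, bravo]
Final RIGHT: [charlie, alpha, delta, lima, india]
i=0: L=charlie R=charlie -> agree -> charlie
i=1: L=alpha R=alpha -> agree -> alpha
i=2: L=juliet, R=delta=BASE -> take LEFT -> juliet
i=3: BASE=india L=hotel R=lima all differ -> CONFLICT
i=4: L=bravo, R=india=BASE -> take LEFT -> bravo
Index 0 -> charlie

Answer: charlie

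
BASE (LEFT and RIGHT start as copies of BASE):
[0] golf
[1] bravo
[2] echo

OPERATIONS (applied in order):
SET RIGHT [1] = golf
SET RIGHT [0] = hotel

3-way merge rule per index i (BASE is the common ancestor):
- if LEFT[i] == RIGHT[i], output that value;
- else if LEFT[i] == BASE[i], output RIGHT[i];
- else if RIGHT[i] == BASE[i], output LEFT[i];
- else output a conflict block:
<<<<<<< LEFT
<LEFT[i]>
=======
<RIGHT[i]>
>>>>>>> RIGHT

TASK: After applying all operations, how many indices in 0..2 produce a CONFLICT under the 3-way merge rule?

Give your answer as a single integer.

Answer: 0

Derivation:
Final LEFT:  [golf, bravo, echo]
Final RIGHT: [hotel, golf, echo]
i=0: L=golf=BASE, R=hotel -> take RIGHT -> hotel
i=1: L=bravo=BASE, R=golf -> take RIGHT -> golf
i=2: L=echo R=echo -> agree -> echo
Conflict count: 0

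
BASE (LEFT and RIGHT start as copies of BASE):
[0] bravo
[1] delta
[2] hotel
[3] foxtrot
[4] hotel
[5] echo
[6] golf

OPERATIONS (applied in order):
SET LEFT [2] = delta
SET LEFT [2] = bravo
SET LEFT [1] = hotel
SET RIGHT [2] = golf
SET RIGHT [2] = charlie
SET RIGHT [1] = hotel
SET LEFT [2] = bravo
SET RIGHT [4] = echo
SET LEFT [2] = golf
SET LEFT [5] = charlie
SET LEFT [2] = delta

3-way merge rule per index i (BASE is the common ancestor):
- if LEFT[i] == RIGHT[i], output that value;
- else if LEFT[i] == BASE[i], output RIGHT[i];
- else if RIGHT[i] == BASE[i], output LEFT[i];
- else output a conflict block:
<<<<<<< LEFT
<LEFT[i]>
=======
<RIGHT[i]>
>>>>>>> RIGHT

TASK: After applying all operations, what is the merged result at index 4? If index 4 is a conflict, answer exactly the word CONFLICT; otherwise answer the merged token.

Final LEFT:  [bravo, hotel, delta, foxtrot, hotel, charlie, golf]
Final RIGHT: [bravo, hotel, charlie, foxtrot, echo, echo, golf]
i=0: L=bravo R=bravo -> agree -> bravo
i=1: L=hotel R=hotel -> agree -> hotel
i=2: BASE=hotel L=delta R=charlie all differ -> CONFLICT
i=3: L=foxtrot R=foxtrot -> agree -> foxtrot
i=4: L=hotel=BASE, R=echo -> take RIGHT -> echo
i=5: L=charlie, R=echo=BASE -> take LEFT -> charlie
i=6: L=golf R=golf -> agree -> golf
Index 4 -> echo

Answer: echo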